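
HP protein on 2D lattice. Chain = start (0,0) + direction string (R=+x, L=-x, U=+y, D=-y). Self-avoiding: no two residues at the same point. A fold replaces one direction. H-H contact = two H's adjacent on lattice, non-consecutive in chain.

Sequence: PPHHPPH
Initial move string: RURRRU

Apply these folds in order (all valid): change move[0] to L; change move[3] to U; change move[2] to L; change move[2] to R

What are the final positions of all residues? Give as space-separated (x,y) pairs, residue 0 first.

Answer: (0,0) (-1,0) (-1,1) (0,1) (0,2) (1,2) (1,3)

Derivation:
Initial moves: RURRRU
Fold: move[0]->L => LURRRU (positions: [(0, 0), (-1, 0), (-1, 1), (0, 1), (1, 1), (2, 1), (2, 2)])
Fold: move[3]->U => LURURU (positions: [(0, 0), (-1, 0), (-1, 1), (0, 1), (0, 2), (1, 2), (1, 3)])
Fold: move[2]->L => LULURU (positions: [(0, 0), (-1, 0), (-1, 1), (-2, 1), (-2, 2), (-1, 2), (-1, 3)])
Fold: move[2]->R => LURURU (positions: [(0, 0), (-1, 0), (-1, 1), (0, 1), (0, 2), (1, 2), (1, 3)])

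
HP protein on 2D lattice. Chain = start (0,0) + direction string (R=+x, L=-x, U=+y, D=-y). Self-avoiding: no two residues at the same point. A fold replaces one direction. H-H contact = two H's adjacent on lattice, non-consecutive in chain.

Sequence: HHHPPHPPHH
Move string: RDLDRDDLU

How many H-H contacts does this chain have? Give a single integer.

Positions: [(0, 0), (1, 0), (1, -1), (0, -1), (0, -2), (1, -2), (1, -3), (1, -4), (0, -4), (0, -3)]
H-H contact: residue 2 @(1,-1) - residue 5 @(1, -2)

Answer: 1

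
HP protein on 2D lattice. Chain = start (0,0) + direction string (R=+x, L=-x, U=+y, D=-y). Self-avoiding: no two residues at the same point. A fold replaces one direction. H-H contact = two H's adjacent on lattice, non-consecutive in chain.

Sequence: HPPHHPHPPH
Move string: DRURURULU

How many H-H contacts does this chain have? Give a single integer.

Positions: [(0, 0), (0, -1), (1, -1), (1, 0), (2, 0), (2, 1), (3, 1), (3, 2), (2, 2), (2, 3)]
H-H contact: residue 0 @(0,0) - residue 3 @(1, 0)

Answer: 1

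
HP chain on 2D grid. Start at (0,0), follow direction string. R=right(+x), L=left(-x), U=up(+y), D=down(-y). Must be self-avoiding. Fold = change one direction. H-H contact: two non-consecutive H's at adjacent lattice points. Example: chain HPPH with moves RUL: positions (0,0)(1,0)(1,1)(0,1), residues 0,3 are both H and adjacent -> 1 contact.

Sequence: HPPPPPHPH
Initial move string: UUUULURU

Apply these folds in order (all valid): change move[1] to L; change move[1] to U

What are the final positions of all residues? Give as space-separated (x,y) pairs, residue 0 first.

Initial moves: UUUULURU
Fold: move[1]->L => ULUULURU (positions: [(0, 0), (0, 1), (-1, 1), (-1, 2), (-1, 3), (-2, 3), (-2, 4), (-1, 4), (-1, 5)])
Fold: move[1]->U => UUUULURU (positions: [(0, 0), (0, 1), (0, 2), (0, 3), (0, 4), (-1, 4), (-1, 5), (0, 5), (0, 6)])

Answer: (0,0) (0,1) (0,2) (0,3) (0,4) (-1,4) (-1,5) (0,5) (0,6)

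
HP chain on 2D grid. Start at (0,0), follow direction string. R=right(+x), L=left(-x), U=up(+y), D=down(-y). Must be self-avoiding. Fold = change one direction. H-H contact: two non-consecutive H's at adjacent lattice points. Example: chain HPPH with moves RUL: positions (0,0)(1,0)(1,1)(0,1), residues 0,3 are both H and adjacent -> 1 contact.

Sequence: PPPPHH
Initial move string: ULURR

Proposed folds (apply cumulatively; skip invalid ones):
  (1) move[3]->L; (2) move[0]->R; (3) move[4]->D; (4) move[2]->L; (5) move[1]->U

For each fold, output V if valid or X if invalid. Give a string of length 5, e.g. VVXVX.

Initial: ULURR -> [(0, 0), (0, 1), (-1, 1), (-1, 2), (0, 2), (1, 2)]
Fold 1: move[3]->L => ULULR INVALID (collision), skipped
Fold 2: move[0]->R => RLURR INVALID (collision), skipped
Fold 3: move[4]->D => ULURD INVALID (collision), skipped
Fold 4: move[2]->L => ULLRR INVALID (collision), skipped
Fold 5: move[1]->U => UUURR VALID

Answer: XXXXV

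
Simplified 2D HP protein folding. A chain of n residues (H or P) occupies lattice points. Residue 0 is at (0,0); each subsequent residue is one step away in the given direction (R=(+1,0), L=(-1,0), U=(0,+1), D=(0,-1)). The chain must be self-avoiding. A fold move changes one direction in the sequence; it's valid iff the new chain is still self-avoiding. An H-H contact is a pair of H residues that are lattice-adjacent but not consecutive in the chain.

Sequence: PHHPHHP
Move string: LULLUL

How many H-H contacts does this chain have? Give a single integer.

Answer: 0

Derivation:
Positions: [(0, 0), (-1, 0), (-1, 1), (-2, 1), (-3, 1), (-3, 2), (-4, 2)]
No H-H contacts found.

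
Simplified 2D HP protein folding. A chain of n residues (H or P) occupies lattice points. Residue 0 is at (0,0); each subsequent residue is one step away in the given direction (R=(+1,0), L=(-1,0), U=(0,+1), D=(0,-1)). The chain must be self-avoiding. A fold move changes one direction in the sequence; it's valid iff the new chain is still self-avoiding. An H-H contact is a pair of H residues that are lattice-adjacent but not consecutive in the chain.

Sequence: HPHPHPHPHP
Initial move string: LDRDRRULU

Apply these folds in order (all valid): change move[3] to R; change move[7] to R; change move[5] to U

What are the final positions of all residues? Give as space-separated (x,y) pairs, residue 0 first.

Answer: (0,0) (-1,0) (-1,-1) (0,-1) (1,-1) (2,-1) (2,0) (2,1) (3,1) (3,2)

Derivation:
Initial moves: LDRDRRULU
Fold: move[3]->R => LDRRRRULU (positions: [(0, 0), (-1, 0), (-1, -1), (0, -1), (1, -1), (2, -1), (3, -1), (3, 0), (2, 0), (2, 1)])
Fold: move[7]->R => LDRRRRURU (positions: [(0, 0), (-1, 0), (-1, -1), (0, -1), (1, -1), (2, -1), (3, -1), (3, 0), (4, 0), (4, 1)])
Fold: move[5]->U => LDRRRUURU (positions: [(0, 0), (-1, 0), (-1, -1), (0, -1), (1, -1), (2, -1), (2, 0), (2, 1), (3, 1), (3, 2)])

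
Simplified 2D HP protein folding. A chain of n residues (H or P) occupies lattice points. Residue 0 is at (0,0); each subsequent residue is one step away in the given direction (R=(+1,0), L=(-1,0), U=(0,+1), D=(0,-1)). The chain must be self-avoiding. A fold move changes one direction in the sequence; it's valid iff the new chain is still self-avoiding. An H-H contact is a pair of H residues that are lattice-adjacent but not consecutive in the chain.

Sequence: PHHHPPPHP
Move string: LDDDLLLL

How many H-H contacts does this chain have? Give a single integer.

Answer: 0

Derivation:
Positions: [(0, 0), (-1, 0), (-1, -1), (-1, -2), (-1, -3), (-2, -3), (-3, -3), (-4, -3), (-5, -3)]
No H-H contacts found.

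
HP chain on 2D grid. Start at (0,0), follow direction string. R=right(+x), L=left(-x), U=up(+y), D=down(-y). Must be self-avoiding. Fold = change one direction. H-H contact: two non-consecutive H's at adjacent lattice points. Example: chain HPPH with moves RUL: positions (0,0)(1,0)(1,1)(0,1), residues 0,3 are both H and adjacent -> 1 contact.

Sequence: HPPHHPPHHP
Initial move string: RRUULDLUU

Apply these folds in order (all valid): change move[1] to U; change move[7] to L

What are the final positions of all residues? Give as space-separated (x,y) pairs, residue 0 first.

Initial moves: RRUULDLUU
Fold: move[1]->U => RUUULDLUU (positions: [(0, 0), (1, 0), (1, 1), (1, 2), (1, 3), (0, 3), (0, 2), (-1, 2), (-1, 3), (-1, 4)])
Fold: move[7]->L => RUUULDLLU (positions: [(0, 0), (1, 0), (1, 1), (1, 2), (1, 3), (0, 3), (0, 2), (-1, 2), (-2, 2), (-2, 3)])

Answer: (0,0) (1,0) (1,1) (1,2) (1,3) (0,3) (0,2) (-1,2) (-2,2) (-2,3)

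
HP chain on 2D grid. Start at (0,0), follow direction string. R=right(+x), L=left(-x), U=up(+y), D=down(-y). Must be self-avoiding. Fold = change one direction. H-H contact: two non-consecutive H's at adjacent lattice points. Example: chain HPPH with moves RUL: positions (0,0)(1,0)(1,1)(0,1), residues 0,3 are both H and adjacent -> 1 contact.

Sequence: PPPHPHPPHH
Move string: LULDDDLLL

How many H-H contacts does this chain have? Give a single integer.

Positions: [(0, 0), (-1, 0), (-1, 1), (-2, 1), (-2, 0), (-2, -1), (-2, -2), (-3, -2), (-4, -2), (-5, -2)]
No H-H contacts found.

Answer: 0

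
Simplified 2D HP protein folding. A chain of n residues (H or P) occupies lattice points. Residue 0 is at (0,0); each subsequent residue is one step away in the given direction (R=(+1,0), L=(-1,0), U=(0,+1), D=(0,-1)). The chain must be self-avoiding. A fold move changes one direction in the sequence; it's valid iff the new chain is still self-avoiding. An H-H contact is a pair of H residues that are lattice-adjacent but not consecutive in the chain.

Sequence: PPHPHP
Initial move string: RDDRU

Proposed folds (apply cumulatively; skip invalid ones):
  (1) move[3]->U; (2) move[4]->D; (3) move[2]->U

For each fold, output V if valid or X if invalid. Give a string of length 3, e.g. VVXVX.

Answer: XVX

Derivation:
Initial: RDDRU -> [(0, 0), (1, 0), (1, -1), (1, -2), (2, -2), (2, -1)]
Fold 1: move[3]->U => RDDUU INVALID (collision), skipped
Fold 2: move[4]->D => RDDRD VALID
Fold 3: move[2]->U => RDURD INVALID (collision), skipped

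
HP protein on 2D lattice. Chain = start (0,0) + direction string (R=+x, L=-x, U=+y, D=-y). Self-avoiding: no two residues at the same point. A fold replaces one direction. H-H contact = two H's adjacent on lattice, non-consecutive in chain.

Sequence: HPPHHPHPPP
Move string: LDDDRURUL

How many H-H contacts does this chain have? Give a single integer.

Answer: 1

Derivation:
Positions: [(0, 0), (-1, 0), (-1, -1), (-1, -2), (-1, -3), (0, -3), (0, -2), (1, -2), (1, -1), (0, -1)]
H-H contact: residue 3 @(-1,-2) - residue 6 @(0, -2)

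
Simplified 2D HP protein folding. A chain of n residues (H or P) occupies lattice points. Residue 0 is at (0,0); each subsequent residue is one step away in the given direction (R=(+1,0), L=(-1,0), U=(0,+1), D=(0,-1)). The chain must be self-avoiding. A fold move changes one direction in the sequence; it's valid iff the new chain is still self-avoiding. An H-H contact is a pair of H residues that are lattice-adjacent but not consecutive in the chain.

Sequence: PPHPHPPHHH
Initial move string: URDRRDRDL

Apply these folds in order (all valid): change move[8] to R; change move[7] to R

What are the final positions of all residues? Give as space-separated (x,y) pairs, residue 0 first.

Initial moves: URDRRDRDL
Fold: move[8]->R => URDRRDRDR (positions: [(0, 0), (0, 1), (1, 1), (1, 0), (2, 0), (3, 0), (3, -1), (4, -1), (4, -2), (5, -2)])
Fold: move[7]->R => URDRRDRRR (positions: [(0, 0), (0, 1), (1, 1), (1, 0), (2, 0), (3, 0), (3, -1), (4, -1), (5, -1), (6, -1)])

Answer: (0,0) (0,1) (1,1) (1,0) (2,0) (3,0) (3,-1) (4,-1) (5,-1) (6,-1)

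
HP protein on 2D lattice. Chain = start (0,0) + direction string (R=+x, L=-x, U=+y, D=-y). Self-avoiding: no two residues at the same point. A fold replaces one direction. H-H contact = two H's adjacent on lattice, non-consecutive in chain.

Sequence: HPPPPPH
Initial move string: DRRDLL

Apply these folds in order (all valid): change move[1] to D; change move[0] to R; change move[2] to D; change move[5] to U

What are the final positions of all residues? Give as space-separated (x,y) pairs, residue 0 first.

Answer: (0,0) (1,0) (1,-1) (1,-2) (1,-3) (0,-3) (0,-2)

Derivation:
Initial moves: DRRDLL
Fold: move[1]->D => DDRDLL (positions: [(0, 0), (0, -1), (0, -2), (1, -2), (1, -3), (0, -3), (-1, -3)])
Fold: move[0]->R => RDRDLL (positions: [(0, 0), (1, 0), (1, -1), (2, -1), (2, -2), (1, -2), (0, -2)])
Fold: move[2]->D => RDDDLL (positions: [(0, 0), (1, 0), (1, -1), (1, -2), (1, -3), (0, -3), (-1, -3)])
Fold: move[5]->U => RDDDLU (positions: [(0, 0), (1, 0), (1, -1), (1, -2), (1, -3), (0, -3), (0, -2)])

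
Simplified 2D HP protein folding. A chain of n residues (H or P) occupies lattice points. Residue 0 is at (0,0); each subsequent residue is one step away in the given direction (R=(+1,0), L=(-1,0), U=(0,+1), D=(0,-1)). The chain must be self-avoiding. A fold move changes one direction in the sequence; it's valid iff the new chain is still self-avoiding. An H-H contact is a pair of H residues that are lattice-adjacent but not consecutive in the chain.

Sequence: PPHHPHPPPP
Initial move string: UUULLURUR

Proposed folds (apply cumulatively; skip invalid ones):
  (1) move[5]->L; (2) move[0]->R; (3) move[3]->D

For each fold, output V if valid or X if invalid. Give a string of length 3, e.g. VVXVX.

Answer: XVX

Derivation:
Initial: UUULLURUR -> [(0, 0), (0, 1), (0, 2), (0, 3), (-1, 3), (-2, 3), (-2, 4), (-1, 4), (-1, 5), (0, 5)]
Fold 1: move[5]->L => UUULLLRUR INVALID (collision), skipped
Fold 2: move[0]->R => RUULLURUR VALID
Fold 3: move[3]->D => RUUDLURUR INVALID (collision), skipped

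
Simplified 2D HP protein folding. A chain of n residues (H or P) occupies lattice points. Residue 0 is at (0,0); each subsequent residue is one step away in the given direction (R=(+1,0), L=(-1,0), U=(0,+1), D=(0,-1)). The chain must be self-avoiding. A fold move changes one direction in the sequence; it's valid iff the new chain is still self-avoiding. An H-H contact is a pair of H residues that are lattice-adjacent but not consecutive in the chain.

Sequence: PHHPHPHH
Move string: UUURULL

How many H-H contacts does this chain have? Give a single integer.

Answer: 0

Derivation:
Positions: [(0, 0), (0, 1), (0, 2), (0, 3), (1, 3), (1, 4), (0, 4), (-1, 4)]
No H-H contacts found.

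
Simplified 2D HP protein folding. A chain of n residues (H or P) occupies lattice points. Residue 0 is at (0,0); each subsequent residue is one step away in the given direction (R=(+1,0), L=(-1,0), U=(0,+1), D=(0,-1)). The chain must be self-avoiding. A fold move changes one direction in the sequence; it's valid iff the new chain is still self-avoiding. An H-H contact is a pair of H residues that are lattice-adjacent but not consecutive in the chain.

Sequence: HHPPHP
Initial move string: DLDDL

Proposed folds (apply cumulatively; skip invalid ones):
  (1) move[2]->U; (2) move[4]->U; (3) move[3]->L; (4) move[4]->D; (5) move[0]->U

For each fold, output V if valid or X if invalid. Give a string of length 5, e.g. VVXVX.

Answer: XXVVV

Derivation:
Initial: DLDDL -> [(0, 0), (0, -1), (-1, -1), (-1, -2), (-1, -3), (-2, -3)]
Fold 1: move[2]->U => DLUDL INVALID (collision), skipped
Fold 2: move[4]->U => DLDDU INVALID (collision), skipped
Fold 3: move[3]->L => DLDLL VALID
Fold 4: move[4]->D => DLDLD VALID
Fold 5: move[0]->U => ULDLD VALID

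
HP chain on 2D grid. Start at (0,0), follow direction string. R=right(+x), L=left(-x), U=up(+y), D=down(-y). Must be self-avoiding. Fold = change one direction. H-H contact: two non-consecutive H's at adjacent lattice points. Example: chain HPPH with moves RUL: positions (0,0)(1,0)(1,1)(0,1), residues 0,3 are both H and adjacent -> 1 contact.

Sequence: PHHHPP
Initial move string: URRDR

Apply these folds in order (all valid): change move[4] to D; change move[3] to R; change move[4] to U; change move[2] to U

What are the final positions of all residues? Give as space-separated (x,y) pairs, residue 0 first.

Initial moves: URRDR
Fold: move[4]->D => URRDD (positions: [(0, 0), (0, 1), (1, 1), (2, 1), (2, 0), (2, -1)])
Fold: move[3]->R => URRRD (positions: [(0, 0), (0, 1), (1, 1), (2, 1), (3, 1), (3, 0)])
Fold: move[4]->U => URRRU (positions: [(0, 0), (0, 1), (1, 1), (2, 1), (3, 1), (3, 2)])
Fold: move[2]->U => URURU (positions: [(0, 0), (0, 1), (1, 1), (1, 2), (2, 2), (2, 3)])

Answer: (0,0) (0,1) (1,1) (1,2) (2,2) (2,3)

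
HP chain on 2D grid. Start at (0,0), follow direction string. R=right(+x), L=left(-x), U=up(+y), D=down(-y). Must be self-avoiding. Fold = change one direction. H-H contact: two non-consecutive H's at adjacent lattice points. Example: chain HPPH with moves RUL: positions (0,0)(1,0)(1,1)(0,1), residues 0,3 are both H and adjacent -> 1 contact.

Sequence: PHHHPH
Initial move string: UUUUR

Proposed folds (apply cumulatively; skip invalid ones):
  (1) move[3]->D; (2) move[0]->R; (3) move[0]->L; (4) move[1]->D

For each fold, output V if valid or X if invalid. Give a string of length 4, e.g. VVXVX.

Initial: UUUUR -> [(0, 0), (0, 1), (0, 2), (0, 3), (0, 4), (1, 4)]
Fold 1: move[3]->D => UUUDR INVALID (collision), skipped
Fold 2: move[0]->R => RUUUR VALID
Fold 3: move[0]->L => LUUUR VALID
Fold 4: move[1]->D => LDUUR INVALID (collision), skipped

Answer: XVVX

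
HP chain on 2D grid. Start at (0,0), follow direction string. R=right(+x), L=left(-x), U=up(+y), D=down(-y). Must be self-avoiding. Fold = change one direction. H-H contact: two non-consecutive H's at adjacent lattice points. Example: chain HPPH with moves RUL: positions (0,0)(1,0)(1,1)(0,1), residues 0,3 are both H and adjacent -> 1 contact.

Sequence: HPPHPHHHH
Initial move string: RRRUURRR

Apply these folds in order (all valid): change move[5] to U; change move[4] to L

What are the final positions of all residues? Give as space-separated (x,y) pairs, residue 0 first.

Answer: (0,0) (1,0) (2,0) (3,0) (3,1) (2,1) (2,2) (3,2) (4,2)

Derivation:
Initial moves: RRRUURRR
Fold: move[5]->U => RRRUUURR (positions: [(0, 0), (1, 0), (2, 0), (3, 0), (3, 1), (3, 2), (3, 3), (4, 3), (5, 3)])
Fold: move[4]->L => RRRULURR (positions: [(0, 0), (1, 0), (2, 0), (3, 0), (3, 1), (2, 1), (2, 2), (3, 2), (4, 2)])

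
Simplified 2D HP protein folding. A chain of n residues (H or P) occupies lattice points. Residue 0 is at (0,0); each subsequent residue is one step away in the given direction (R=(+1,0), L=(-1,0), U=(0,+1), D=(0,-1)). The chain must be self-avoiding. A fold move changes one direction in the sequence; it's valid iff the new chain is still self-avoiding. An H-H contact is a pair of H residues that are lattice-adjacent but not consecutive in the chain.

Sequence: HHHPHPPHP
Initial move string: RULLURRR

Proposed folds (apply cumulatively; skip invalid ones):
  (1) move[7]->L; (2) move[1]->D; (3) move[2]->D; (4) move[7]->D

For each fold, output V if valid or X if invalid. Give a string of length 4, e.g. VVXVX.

Answer: XXXX

Derivation:
Initial: RULLURRR -> [(0, 0), (1, 0), (1, 1), (0, 1), (-1, 1), (-1, 2), (0, 2), (1, 2), (2, 2)]
Fold 1: move[7]->L => RULLURRL INVALID (collision), skipped
Fold 2: move[1]->D => RDLLURRR INVALID (collision), skipped
Fold 3: move[2]->D => RUDLURRR INVALID (collision), skipped
Fold 4: move[7]->D => RULLURRD INVALID (collision), skipped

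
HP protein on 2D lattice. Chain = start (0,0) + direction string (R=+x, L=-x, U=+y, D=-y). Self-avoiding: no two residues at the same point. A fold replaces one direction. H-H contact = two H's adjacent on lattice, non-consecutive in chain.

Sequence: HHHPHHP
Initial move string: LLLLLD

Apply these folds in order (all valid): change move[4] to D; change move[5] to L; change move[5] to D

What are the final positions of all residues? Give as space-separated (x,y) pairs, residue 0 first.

Initial moves: LLLLLD
Fold: move[4]->D => LLLLDD (positions: [(0, 0), (-1, 0), (-2, 0), (-3, 0), (-4, 0), (-4, -1), (-4, -2)])
Fold: move[5]->L => LLLLDL (positions: [(0, 0), (-1, 0), (-2, 0), (-3, 0), (-4, 0), (-4, -1), (-5, -1)])
Fold: move[5]->D => LLLLDD (positions: [(0, 0), (-1, 0), (-2, 0), (-3, 0), (-4, 0), (-4, -1), (-4, -2)])

Answer: (0,0) (-1,0) (-2,0) (-3,0) (-4,0) (-4,-1) (-4,-2)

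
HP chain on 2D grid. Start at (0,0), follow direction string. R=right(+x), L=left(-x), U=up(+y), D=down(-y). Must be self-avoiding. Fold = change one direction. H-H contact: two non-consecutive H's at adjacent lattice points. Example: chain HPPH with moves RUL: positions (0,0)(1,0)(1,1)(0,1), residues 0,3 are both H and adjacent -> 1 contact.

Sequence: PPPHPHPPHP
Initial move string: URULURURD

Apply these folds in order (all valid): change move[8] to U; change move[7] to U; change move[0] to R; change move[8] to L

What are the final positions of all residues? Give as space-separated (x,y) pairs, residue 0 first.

Answer: (0,0) (1,0) (2,0) (2,1) (1,1) (1,2) (2,2) (2,3) (2,4) (1,4)

Derivation:
Initial moves: URULURURD
Fold: move[8]->U => URULURURU (positions: [(0, 0), (0, 1), (1, 1), (1, 2), (0, 2), (0, 3), (1, 3), (1, 4), (2, 4), (2, 5)])
Fold: move[7]->U => URULURUUU (positions: [(0, 0), (0, 1), (1, 1), (1, 2), (0, 2), (0, 3), (1, 3), (1, 4), (1, 5), (1, 6)])
Fold: move[0]->R => RRULURUUU (positions: [(0, 0), (1, 0), (2, 0), (2, 1), (1, 1), (1, 2), (2, 2), (2, 3), (2, 4), (2, 5)])
Fold: move[8]->L => RRULURUUL (positions: [(0, 0), (1, 0), (2, 0), (2, 1), (1, 1), (1, 2), (2, 2), (2, 3), (2, 4), (1, 4)])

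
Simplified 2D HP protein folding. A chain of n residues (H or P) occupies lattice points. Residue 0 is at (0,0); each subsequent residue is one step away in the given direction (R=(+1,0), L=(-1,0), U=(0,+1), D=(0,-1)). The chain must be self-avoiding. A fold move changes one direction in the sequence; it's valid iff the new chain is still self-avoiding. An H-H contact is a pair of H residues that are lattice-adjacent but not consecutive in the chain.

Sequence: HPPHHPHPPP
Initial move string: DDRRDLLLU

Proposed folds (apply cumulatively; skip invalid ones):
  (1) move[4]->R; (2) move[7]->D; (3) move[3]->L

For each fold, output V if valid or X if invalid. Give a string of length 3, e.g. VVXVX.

Answer: XXX

Derivation:
Initial: DDRRDLLLU -> [(0, 0), (0, -1), (0, -2), (1, -2), (2, -2), (2, -3), (1, -3), (0, -3), (-1, -3), (-1, -2)]
Fold 1: move[4]->R => DDRRRLLLU INVALID (collision), skipped
Fold 2: move[7]->D => DDRRDLLDU INVALID (collision), skipped
Fold 3: move[3]->L => DDRLDLLLU INVALID (collision), skipped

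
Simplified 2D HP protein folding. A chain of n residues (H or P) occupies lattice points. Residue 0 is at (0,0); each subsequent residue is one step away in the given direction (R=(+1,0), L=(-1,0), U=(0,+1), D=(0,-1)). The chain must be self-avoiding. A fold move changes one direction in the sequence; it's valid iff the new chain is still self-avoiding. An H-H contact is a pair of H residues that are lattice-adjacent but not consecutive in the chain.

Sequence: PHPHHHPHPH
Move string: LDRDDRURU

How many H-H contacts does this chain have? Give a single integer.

Positions: [(0, 0), (-1, 0), (-1, -1), (0, -1), (0, -2), (0, -3), (1, -3), (1, -2), (2, -2), (2, -1)]
H-H contact: residue 4 @(0,-2) - residue 7 @(1, -2)

Answer: 1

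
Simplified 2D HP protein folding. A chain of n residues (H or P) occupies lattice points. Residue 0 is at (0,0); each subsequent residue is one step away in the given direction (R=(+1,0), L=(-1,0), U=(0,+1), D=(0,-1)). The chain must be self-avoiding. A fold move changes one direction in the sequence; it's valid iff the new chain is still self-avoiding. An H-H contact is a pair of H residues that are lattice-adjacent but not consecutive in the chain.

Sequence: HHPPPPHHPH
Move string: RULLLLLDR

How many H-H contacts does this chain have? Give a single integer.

Answer: 1

Derivation:
Positions: [(0, 0), (1, 0), (1, 1), (0, 1), (-1, 1), (-2, 1), (-3, 1), (-4, 1), (-4, 0), (-3, 0)]
H-H contact: residue 6 @(-3,1) - residue 9 @(-3, 0)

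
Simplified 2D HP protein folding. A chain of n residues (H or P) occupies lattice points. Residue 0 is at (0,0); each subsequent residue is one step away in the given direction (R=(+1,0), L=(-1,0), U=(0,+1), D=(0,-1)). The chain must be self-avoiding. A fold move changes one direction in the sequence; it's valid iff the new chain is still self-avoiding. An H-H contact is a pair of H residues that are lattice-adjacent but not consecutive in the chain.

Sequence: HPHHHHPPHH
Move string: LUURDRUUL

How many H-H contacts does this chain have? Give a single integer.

Answer: 3

Derivation:
Positions: [(0, 0), (-1, 0), (-1, 1), (-1, 2), (0, 2), (0, 1), (1, 1), (1, 2), (1, 3), (0, 3)]
H-H contact: residue 0 @(0,0) - residue 5 @(0, 1)
H-H contact: residue 2 @(-1,1) - residue 5 @(0, 1)
H-H contact: residue 4 @(0,2) - residue 9 @(0, 3)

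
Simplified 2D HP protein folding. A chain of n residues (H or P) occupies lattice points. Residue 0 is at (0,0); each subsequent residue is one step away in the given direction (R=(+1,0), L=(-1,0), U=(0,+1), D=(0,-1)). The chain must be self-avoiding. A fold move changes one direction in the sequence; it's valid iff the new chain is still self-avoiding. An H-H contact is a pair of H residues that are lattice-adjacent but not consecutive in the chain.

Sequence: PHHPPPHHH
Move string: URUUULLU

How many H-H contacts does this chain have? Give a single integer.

Answer: 0

Derivation:
Positions: [(0, 0), (0, 1), (1, 1), (1, 2), (1, 3), (1, 4), (0, 4), (-1, 4), (-1, 5)]
No H-H contacts found.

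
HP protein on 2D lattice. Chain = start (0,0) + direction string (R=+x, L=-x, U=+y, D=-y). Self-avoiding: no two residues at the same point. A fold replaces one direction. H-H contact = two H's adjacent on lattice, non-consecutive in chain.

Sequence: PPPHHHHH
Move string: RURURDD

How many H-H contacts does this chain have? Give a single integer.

Positions: [(0, 0), (1, 0), (1, 1), (2, 1), (2, 2), (3, 2), (3, 1), (3, 0)]
H-H contact: residue 3 @(2,1) - residue 6 @(3, 1)

Answer: 1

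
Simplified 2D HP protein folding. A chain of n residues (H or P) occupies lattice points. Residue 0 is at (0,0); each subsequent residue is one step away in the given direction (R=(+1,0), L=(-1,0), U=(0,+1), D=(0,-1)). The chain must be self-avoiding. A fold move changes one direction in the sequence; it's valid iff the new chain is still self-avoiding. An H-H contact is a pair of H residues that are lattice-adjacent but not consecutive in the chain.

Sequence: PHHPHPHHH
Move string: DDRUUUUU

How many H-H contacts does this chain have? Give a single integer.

Answer: 1

Derivation:
Positions: [(0, 0), (0, -1), (0, -2), (1, -2), (1, -1), (1, 0), (1, 1), (1, 2), (1, 3)]
H-H contact: residue 1 @(0,-1) - residue 4 @(1, -1)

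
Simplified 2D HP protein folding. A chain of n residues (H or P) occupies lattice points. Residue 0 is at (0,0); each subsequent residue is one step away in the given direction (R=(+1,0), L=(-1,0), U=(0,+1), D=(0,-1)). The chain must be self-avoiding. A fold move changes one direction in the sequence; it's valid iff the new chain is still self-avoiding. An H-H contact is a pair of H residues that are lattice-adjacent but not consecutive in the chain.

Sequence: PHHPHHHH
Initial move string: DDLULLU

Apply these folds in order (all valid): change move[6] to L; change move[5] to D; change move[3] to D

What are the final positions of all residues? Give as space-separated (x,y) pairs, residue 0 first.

Answer: (0,0) (0,-1) (0,-2) (-1,-2) (-1,-3) (-2,-3) (-2,-4) (-3,-4)

Derivation:
Initial moves: DDLULLU
Fold: move[6]->L => DDLULLL (positions: [(0, 0), (0, -1), (0, -2), (-1, -2), (-1, -1), (-2, -1), (-3, -1), (-4, -1)])
Fold: move[5]->D => DDLULDL (positions: [(0, 0), (0, -1), (0, -2), (-1, -2), (-1, -1), (-2, -1), (-2, -2), (-3, -2)])
Fold: move[3]->D => DDLDLDL (positions: [(0, 0), (0, -1), (0, -2), (-1, -2), (-1, -3), (-2, -3), (-2, -4), (-3, -4)])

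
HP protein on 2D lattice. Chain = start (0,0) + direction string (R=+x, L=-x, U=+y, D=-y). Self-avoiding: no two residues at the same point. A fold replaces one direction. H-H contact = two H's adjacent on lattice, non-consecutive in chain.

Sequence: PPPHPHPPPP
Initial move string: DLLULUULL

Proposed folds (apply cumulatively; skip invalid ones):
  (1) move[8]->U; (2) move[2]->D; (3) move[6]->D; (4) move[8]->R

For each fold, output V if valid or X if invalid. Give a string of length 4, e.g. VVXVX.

Initial: DLLULUULL -> [(0, 0), (0, -1), (-1, -1), (-2, -1), (-2, 0), (-3, 0), (-3, 1), (-3, 2), (-4, 2), (-5, 2)]
Fold 1: move[8]->U => DLLULUULU VALID
Fold 2: move[2]->D => DLDULUULU INVALID (collision), skipped
Fold 3: move[6]->D => DLLULUDLU INVALID (collision), skipped
Fold 4: move[8]->R => DLLULUULR INVALID (collision), skipped

Answer: VXXX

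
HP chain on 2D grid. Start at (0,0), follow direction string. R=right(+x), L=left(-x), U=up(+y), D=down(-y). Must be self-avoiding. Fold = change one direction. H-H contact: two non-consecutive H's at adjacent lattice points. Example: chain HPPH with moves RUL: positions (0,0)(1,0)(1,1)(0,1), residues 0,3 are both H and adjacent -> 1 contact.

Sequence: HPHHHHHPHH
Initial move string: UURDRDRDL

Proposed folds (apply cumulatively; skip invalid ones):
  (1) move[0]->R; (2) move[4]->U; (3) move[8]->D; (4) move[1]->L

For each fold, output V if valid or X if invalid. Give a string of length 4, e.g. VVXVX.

Answer: VXVX

Derivation:
Initial: UURDRDRDL -> [(0, 0), (0, 1), (0, 2), (1, 2), (1, 1), (2, 1), (2, 0), (3, 0), (3, -1), (2, -1)]
Fold 1: move[0]->R => RURDRDRDL VALID
Fold 2: move[4]->U => RURDUDRDL INVALID (collision), skipped
Fold 3: move[8]->D => RURDRDRDD VALID
Fold 4: move[1]->L => RLRDRDRDD INVALID (collision), skipped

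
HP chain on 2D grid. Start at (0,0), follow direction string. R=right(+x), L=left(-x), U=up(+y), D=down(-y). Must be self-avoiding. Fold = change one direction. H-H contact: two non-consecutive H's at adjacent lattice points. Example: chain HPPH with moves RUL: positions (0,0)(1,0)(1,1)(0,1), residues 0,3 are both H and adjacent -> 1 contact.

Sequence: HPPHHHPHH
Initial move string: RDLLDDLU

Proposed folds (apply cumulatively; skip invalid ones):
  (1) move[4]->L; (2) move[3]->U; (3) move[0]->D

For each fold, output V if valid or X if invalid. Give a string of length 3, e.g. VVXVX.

Answer: VXV

Derivation:
Initial: RDLLDDLU -> [(0, 0), (1, 0), (1, -1), (0, -1), (-1, -1), (-1, -2), (-1, -3), (-2, -3), (-2, -2)]
Fold 1: move[4]->L => RDLLLDLU VALID
Fold 2: move[3]->U => RDLULDLU INVALID (collision), skipped
Fold 3: move[0]->D => DDLLLDLU VALID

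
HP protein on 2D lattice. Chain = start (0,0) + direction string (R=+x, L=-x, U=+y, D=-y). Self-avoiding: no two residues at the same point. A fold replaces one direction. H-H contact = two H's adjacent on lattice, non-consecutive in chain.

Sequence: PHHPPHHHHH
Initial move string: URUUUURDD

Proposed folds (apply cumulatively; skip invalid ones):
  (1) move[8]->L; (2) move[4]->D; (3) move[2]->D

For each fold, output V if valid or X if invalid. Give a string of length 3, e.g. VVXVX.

Answer: XXX

Derivation:
Initial: URUUUURDD -> [(0, 0), (0, 1), (1, 1), (1, 2), (1, 3), (1, 4), (1, 5), (2, 5), (2, 4), (2, 3)]
Fold 1: move[8]->L => URUUUURDL INVALID (collision), skipped
Fold 2: move[4]->D => URUUDURDD INVALID (collision), skipped
Fold 3: move[2]->D => URDUUURDD INVALID (collision), skipped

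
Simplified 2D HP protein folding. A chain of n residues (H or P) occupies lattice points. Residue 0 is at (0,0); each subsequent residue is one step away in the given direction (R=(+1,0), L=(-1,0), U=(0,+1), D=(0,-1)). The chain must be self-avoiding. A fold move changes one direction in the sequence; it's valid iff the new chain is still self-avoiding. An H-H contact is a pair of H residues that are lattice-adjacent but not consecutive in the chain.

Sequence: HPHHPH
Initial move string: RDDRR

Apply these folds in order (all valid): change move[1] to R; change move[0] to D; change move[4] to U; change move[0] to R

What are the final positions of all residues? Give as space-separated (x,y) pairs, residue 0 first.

Initial moves: RDDRR
Fold: move[1]->R => RRDRR (positions: [(0, 0), (1, 0), (2, 0), (2, -1), (3, -1), (4, -1)])
Fold: move[0]->D => DRDRR (positions: [(0, 0), (0, -1), (1, -1), (1, -2), (2, -2), (3, -2)])
Fold: move[4]->U => DRDRU (positions: [(0, 0), (0, -1), (1, -1), (1, -2), (2, -2), (2, -1)])
Fold: move[0]->R => RRDRU (positions: [(0, 0), (1, 0), (2, 0), (2, -1), (3, -1), (3, 0)])

Answer: (0,0) (1,0) (2,0) (2,-1) (3,-1) (3,0)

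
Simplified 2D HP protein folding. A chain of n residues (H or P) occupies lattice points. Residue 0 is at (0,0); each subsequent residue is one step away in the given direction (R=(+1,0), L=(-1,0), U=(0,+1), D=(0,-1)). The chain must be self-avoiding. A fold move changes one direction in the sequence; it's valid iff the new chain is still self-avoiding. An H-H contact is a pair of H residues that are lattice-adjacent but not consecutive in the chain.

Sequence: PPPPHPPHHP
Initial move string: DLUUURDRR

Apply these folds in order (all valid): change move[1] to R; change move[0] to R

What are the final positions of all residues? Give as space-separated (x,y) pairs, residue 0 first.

Initial moves: DLUUURDRR
Fold: move[1]->R => DRUUURDRR (positions: [(0, 0), (0, -1), (1, -1), (1, 0), (1, 1), (1, 2), (2, 2), (2, 1), (3, 1), (4, 1)])
Fold: move[0]->R => RRUUURDRR (positions: [(0, 0), (1, 0), (2, 0), (2, 1), (2, 2), (2, 3), (3, 3), (3, 2), (4, 2), (5, 2)])

Answer: (0,0) (1,0) (2,0) (2,1) (2,2) (2,3) (3,3) (3,2) (4,2) (5,2)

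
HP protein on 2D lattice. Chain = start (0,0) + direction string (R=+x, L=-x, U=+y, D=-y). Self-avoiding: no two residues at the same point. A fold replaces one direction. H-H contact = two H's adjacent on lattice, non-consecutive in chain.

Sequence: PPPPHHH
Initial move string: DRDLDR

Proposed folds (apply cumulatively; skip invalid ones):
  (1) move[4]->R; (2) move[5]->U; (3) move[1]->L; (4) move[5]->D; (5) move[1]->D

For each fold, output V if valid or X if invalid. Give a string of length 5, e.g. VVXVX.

Answer: XXVVV

Derivation:
Initial: DRDLDR -> [(0, 0), (0, -1), (1, -1), (1, -2), (0, -2), (0, -3), (1, -3)]
Fold 1: move[4]->R => DRDLRR INVALID (collision), skipped
Fold 2: move[5]->U => DRDLDU INVALID (collision), skipped
Fold 3: move[1]->L => DLDLDR VALID
Fold 4: move[5]->D => DLDLDD VALID
Fold 5: move[1]->D => DDDLDD VALID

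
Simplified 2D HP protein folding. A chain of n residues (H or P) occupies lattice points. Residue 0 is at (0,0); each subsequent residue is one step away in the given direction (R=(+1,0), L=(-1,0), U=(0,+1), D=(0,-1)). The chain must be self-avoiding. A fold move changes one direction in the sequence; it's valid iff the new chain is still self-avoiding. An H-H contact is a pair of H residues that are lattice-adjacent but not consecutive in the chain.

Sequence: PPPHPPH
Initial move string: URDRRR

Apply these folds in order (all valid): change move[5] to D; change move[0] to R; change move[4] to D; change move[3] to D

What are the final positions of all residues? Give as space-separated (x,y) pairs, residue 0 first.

Answer: (0,0) (1,0) (2,0) (2,-1) (2,-2) (2,-3) (2,-4)

Derivation:
Initial moves: URDRRR
Fold: move[5]->D => URDRRD (positions: [(0, 0), (0, 1), (1, 1), (1, 0), (2, 0), (3, 0), (3, -1)])
Fold: move[0]->R => RRDRRD (positions: [(0, 0), (1, 0), (2, 0), (2, -1), (3, -1), (4, -1), (4, -2)])
Fold: move[4]->D => RRDRDD (positions: [(0, 0), (1, 0), (2, 0), (2, -1), (3, -1), (3, -2), (3, -3)])
Fold: move[3]->D => RRDDDD (positions: [(0, 0), (1, 0), (2, 0), (2, -1), (2, -2), (2, -3), (2, -4)])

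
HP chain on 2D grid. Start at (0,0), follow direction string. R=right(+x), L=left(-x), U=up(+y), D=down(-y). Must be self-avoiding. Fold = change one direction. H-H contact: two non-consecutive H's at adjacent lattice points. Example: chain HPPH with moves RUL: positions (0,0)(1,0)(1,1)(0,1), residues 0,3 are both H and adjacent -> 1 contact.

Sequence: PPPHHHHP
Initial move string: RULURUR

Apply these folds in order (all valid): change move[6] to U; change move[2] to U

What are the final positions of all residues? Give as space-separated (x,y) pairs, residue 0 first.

Answer: (0,0) (1,0) (1,1) (1,2) (1,3) (2,3) (2,4) (2,5)

Derivation:
Initial moves: RULURUR
Fold: move[6]->U => RULURUU (positions: [(0, 0), (1, 0), (1, 1), (0, 1), (0, 2), (1, 2), (1, 3), (1, 4)])
Fold: move[2]->U => RUUURUU (positions: [(0, 0), (1, 0), (1, 1), (1, 2), (1, 3), (2, 3), (2, 4), (2, 5)])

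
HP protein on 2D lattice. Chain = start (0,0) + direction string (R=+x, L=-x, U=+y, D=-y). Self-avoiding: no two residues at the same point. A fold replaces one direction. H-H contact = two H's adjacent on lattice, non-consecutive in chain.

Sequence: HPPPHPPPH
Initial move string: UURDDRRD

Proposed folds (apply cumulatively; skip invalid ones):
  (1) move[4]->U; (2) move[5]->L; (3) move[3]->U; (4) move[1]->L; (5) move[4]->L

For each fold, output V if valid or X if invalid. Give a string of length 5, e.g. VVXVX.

Initial: UURDDRRD -> [(0, 0), (0, 1), (0, 2), (1, 2), (1, 1), (1, 0), (2, 0), (3, 0), (3, -1)]
Fold 1: move[4]->U => UURDURRD INVALID (collision), skipped
Fold 2: move[5]->L => UURDDLRD INVALID (collision), skipped
Fold 3: move[3]->U => UURUDRRD INVALID (collision), skipped
Fold 4: move[1]->L => ULRDDRRD INVALID (collision), skipped
Fold 5: move[4]->L => UURDLRRD INVALID (collision), skipped

Answer: XXXXX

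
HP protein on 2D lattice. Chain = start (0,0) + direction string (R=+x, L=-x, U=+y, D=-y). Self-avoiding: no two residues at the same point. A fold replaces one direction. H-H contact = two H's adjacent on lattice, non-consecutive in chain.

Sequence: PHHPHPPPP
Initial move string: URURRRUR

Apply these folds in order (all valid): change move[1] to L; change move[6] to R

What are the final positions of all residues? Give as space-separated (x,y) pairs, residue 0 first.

Answer: (0,0) (0,1) (-1,1) (-1,2) (0,2) (1,2) (2,2) (3,2) (4,2)

Derivation:
Initial moves: URURRRUR
Fold: move[1]->L => ULURRRUR (positions: [(0, 0), (0, 1), (-1, 1), (-1, 2), (0, 2), (1, 2), (2, 2), (2, 3), (3, 3)])
Fold: move[6]->R => ULURRRRR (positions: [(0, 0), (0, 1), (-1, 1), (-1, 2), (0, 2), (1, 2), (2, 2), (3, 2), (4, 2)])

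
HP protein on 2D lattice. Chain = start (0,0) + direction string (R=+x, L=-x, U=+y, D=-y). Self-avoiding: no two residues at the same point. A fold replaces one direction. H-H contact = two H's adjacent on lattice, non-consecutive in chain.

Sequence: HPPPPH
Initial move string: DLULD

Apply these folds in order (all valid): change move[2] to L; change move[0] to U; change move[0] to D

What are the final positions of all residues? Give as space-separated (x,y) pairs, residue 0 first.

Answer: (0,0) (0,-1) (-1,-1) (-2,-1) (-3,-1) (-3,-2)

Derivation:
Initial moves: DLULD
Fold: move[2]->L => DLLLD (positions: [(0, 0), (0, -1), (-1, -1), (-2, -1), (-3, -1), (-3, -2)])
Fold: move[0]->U => ULLLD (positions: [(0, 0), (0, 1), (-1, 1), (-2, 1), (-3, 1), (-3, 0)])
Fold: move[0]->D => DLLLD (positions: [(0, 0), (0, -1), (-1, -1), (-2, -1), (-3, -1), (-3, -2)])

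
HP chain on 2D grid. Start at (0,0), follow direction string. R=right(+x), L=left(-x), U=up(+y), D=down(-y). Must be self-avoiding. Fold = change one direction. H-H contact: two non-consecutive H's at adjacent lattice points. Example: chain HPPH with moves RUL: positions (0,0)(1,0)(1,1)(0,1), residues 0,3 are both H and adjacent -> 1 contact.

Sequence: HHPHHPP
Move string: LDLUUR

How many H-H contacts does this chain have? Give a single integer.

Answer: 1

Derivation:
Positions: [(0, 0), (-1, 0), (-1, -1), (-2, -1), (-2, 0), (-2, 1), (-1, 1)]
H-H contact: residue 1 @(-1,0) - residue 4 @(-2, 0)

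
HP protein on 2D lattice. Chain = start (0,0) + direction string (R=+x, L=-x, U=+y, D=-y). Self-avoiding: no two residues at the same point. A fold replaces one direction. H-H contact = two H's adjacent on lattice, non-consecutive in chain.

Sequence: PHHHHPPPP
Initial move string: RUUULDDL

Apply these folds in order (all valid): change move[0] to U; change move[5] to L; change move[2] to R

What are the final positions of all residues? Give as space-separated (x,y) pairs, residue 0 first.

Initial moves: RUUULDDL
Fold: move[0]->U => UUUULDDL (positions: [(0, 0), (0, 1), (0, 2), (0, 3), (0, 4), (-1, 4), (-1, 3), (-1, 2), (-2, 2)])
Fold: move[5]->L => UUUULLDL (positions: [(0, 0), (0, 1), (0, 2), (0, 3), (0, 4), (-1, 4), (-2, 4), (-2, 3), (-3, 3)])
Fold: move[2]->R => UURULLDL (positions: [(0, 0), (0, 1), (0, 2), (1, 2), (1, 3), (0, 3), (-1, 3), (-1, 2), (-2, 2)])

Answer: (0,0) (0,1) (0,2) (1,2) (1,3) (0,3) (-1,3) (-1,2) (-2,2)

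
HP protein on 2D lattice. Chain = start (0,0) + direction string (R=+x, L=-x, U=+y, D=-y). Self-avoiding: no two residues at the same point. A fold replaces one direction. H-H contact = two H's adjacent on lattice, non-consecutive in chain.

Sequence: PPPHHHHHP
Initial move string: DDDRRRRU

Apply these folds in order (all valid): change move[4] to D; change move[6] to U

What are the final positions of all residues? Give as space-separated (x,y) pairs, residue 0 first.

Answer: (0,0) (0,-1) (0,-2) (0,-3) (1,-3) (1,-4) (2,-4) (2,-3) (2,-2)

Derivation:
Initial moves: DDDRRRRU
Fold: move[4]->D => DDDRDRRU (positions: [(0, 0), (0, -1), (0, -2), (0, -3), (1, -3), (1, -4), (2, -4), (3, -4), (3, -3)])
Fold: move[6]->U => DDDRDRUU (positions: [(0, 0), (0, -1), (0, -2), (0, -3), (1, -3), (1, -4), (2, -4), (2, -3), (2, -2)])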